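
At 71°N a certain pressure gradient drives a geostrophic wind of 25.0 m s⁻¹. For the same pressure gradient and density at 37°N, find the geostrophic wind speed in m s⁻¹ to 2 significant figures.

With the same pressure gradient and density, V_g ∝ 1/f ∝ 1/sin φ.
V₂ = V₁ · sin φ₁ / sin φ₂ = 25.0 × sin 71° / sin 37°
V₂ = 25.0 × 0.9455/0.6018 = 39 m s⁻¹

39 m s⁻¹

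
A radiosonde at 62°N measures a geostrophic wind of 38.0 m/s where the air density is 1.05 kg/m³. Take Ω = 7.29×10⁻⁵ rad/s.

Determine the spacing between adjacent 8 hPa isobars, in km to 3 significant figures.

156 km

Coriolis parameter at 62°N:
f = 2Ω sin φ = 2 × 7.29×10⁻⁵ × sin 62° = 1.29×10⁻⁴ s⁻¹
Geostrophic balance rearranged: |∂P/∂n| = f ρ V_g
|∂P/∂n| = 1.29×10⁻⁴ × 1.05 × 38.0 = 5.14×10⁻³ Pa/m
Isobar spacing: Δn = ΔP/|∂P/∂n| = 800 Pa / 5.14×10⁻³ Pa/m = 155749 m ≈ 156 km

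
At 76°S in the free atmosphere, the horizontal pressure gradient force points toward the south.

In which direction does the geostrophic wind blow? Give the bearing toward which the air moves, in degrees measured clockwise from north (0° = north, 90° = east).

090°

The pressure-gradient force points toward the south (bearing 180°).
Geostrophic balance: in the Southern Hemisphere the Coriolis force deflects motion to the left, so the geostrophic wind blows 90° to the left of the pressure-gradient force (low pressure on the right).
Rotating 180° by 90° counterclockwise gives 090° — the wind blows toward the east.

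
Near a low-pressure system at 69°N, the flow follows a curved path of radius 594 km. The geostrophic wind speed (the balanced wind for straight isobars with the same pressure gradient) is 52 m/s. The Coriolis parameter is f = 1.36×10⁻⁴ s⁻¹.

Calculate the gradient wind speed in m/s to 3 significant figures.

Around a low, centrifugal force acts outward with Coriolis, so pressure-gradient force balances both:
(1/ρ)|∂P/∂n| = fV + V²/R  →  V² + fR·V − fR·V_g = 0
With fR = 1.36×10⁻⁴ × 594×10³ m = 80.8 m/s:
V = [−fR + √((fR)² + 4 fR V_g)]/2 = [−80.8 + √(80.8² + 4×80.8×52)]/2 = 36 m/s
Subgeostrophic (V < V_g = 52 m/s), as expected around a low.

36.0 m/s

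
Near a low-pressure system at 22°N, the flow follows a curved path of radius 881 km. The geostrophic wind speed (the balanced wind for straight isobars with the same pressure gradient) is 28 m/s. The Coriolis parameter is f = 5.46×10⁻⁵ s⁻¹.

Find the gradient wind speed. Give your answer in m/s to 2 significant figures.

20 m/s

Around a low, centrifugal force acts outward with Coriolis, so pressure-gradient force balances both:
(1/ρ)|∂P/∂n| = fV + V²/R  →  V² + fR·V − fR·V_g = 0
With fR = 5.46×10⁻⁵ × 881×10³ m = 48.1 m/s:
V = [−fR + √((fR)² + 4 fR V_g)]/2 = [−48.1 + √(48.1² + 4×48.1×28)]/2 = 19.8 m/s
Subgeostrophic (V < V_g = 28 m/s), as expected around a low.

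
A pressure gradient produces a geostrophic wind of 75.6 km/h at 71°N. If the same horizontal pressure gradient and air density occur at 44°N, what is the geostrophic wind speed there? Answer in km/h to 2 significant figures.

With the same pressure gradient and density, V_g ∝ 1/f ∝ 1/sin φ.
V₂ = V₁ · sin φ₁ / sin φ₂ = 75.6 × sin 71° / sin 44°
V₂ = 75.6 × 0.9455/0.6947 = 100 km/h

100 km/h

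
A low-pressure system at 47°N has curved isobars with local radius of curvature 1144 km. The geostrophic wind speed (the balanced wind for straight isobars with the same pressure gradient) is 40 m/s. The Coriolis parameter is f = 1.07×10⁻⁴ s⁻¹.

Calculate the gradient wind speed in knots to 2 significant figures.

62 knots

Around a low, centrifugal force acts outward with Coriolis, so pressure-gradient force balances both:
(1/ρ)|∂P/∂n| = fV + V²/R  →  V² + fR·V − fR·V_g = 0
With fR = 1.07×10⁻⁴ × 1144×10³ m = 122 m/s:
V = [−fR + √((fR)² + 4 fR V_g)]/2 = [−122 + √(122² + 4×122×40)]/2 = 31.8 m/s
Subgeostrophic (V < V_g = 40 m/s), as expected around a low.
Converting: 31.8 m/s × 1.944 = 62 knots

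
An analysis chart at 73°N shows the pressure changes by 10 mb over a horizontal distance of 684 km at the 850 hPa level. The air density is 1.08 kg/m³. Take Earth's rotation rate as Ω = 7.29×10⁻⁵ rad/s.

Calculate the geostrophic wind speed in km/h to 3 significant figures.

Coriolis parameter at 73°N:
f = 2Ω sin φ = 2 × 7.29×10⁻⁵ × sin 73° = 1.39×10⁻⁴ s⁻¹
Pressure gradient: |∂P/∂n| = 1000 Pa / 684000 m = 1.46×10⁻³ Pa/m
Geostrophic balance (pressure-gradient force = Coriolis force):
V_g = (1/(fρ)) |∂P/∂n| = 1.46×10⁻³ / (1.39×10⁻⁴ × 1.08) = 9.71 m/s
Converting: 9.71 m/s × 3.6 = 35.0 km/h

35.0 km/h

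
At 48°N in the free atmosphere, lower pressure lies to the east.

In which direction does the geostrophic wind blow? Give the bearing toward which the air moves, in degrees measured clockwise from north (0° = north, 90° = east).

180°

The pressure-gradient force points toward the east (bearing 090°).
Geostrophic balance: in the Northern Hemisphere the Coriolis force deflects motion to the right, so the geostrophic wind blows 90° to the right of the pressure-gradient force (low pressure on the left).
Rotating 090° by 90° clockwise gives 180° — the wind blows toward the south.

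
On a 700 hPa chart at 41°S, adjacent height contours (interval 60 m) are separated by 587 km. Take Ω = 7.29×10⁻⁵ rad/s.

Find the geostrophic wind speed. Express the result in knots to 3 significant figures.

20.4 knots

Coriolis parameter at 41°S:
f = 2Ω sin φ = 2 × 7.29×10⁻⁵ × sin 41° = 9.57×10⁻⁵ s⁻¹
Height gradient: |∂Z/∂n| = 60 m / 587000 m = 1.02×10⁻⁴
On a pressure surface, geostrophic balance gives V_g = (g/f)|∂Z/∂n|:
V_g = 9.81 × 1.02×10⁻⁴ / 9.57×10⁻⁵ = 10.5 m/s
Converting: 10.5 m/s × 1.944 = 20.4 knots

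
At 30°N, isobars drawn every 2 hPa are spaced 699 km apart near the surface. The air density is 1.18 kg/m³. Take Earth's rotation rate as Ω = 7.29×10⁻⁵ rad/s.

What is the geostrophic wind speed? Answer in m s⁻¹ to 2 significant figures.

Coriolis parameter at 30°N:
f = 2Ω sin φ = 2 × 7.29×10⁻⁵ × sin 30° = 7.29×10⁻⁵ s⁻¹
Pressure gradient: |∂P/∂n| = 200 Pa / 699000 m = 2.86×10⁻⁴ Pa/m
Geostrophic balance (pressure-gradient force = Coriolis force):
V_g = (1/(fρ)) |∂P/∂n| = 2.86×10⁻⁴ / (7.29×10⁻⁵ × 1.18) = 3.33 m/s

3.3 m s⁻¹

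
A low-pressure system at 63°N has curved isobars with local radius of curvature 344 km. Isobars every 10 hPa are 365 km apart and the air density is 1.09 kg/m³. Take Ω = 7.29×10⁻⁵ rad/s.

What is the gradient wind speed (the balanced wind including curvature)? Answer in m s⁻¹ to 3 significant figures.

Coriolis parameter at 63°N:
f = 2Ω sin φ = 2 × 7.29×10⁻⁵ × sin 63° = 1.30×10⁻⁴ s⁻¹
Pressure gradient: |∂P/∂n| = 1000 Pa / 365000 m = 2.74×10⁻³ Pa/m
Geostrophic speed: V_g = |∂P/∂n|/(fρ) = 2.74×10⁻³/(1.30×10⁻⁴ × 1.09) = 19.3 m/s
Around a low, centrifugal force acts outward with Coriolis, so pressure-gradient force balances both:
(1/ρ)|∂P/∂n| = fV + V²/R  →  V² + fR·V − fR·V_g = 0
With fR = 1.30×10⁻⁴ × 344×10³ m = 44.7 m/s:
V = [−fR + √((fR)² + 4 fR V_g)]/2 = [−44.7 + √(44.7² + 4×44.7×19.3)]/2 = 14.6 m/s
Subgeostrophic (V < V_g = 19.3 m/s), as expected around a low.

14.6 m s⁻¹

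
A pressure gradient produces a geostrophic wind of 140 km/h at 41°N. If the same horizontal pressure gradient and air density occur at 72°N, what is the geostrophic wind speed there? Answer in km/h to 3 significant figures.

With the same pressure gradient and density, V_g ∝ 1/f ∝ 1/sin φ.
V₂ = V₁ · sin φ₁ / sin φ₂ = 140 × sin 41° / sin 72°
V₂ = 140 × 0.6561/0.9511 = 96.6 km/h

96.6 km/h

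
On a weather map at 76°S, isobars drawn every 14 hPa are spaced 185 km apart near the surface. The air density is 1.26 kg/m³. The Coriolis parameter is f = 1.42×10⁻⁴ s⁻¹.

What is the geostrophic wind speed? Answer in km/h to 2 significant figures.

Pressure gradient: |∂P/∂n| = 1400 Pa / 185000 m = 7.57×10⁻³ Pa/m
Geostrophic balance (pressure-gradient force = Coriolis force):
V_g = (1/(fρ)) |∂P/∂n| = 7.57×10⁻³ / (1.42×10⁻⁴ × 1.26) = 42.3 m/s
Converting: 42.3 m/s × 3.6 = 150 km/h

150 km/h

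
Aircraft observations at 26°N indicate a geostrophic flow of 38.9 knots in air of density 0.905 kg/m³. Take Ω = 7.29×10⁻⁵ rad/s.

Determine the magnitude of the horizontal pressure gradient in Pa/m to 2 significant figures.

1.2×10⁻³ Pa/m

Coriolis parameter at 26°N:
f = 2Ω sin φ = 2 × 7.29×10⁻⁵ × sin 26° = 6.39×10⁻⁵ s⁻¹
Wind speed in SI: 38.9 knots = 20.0 m/s
Geostrophic balance rearranged: |∂P/∂n| = f ρ V_g
|∂P/∂n| = 6.39×10⁻⁵ × 0.905 × 20.0 = 1.16×10⁻³ Pa/m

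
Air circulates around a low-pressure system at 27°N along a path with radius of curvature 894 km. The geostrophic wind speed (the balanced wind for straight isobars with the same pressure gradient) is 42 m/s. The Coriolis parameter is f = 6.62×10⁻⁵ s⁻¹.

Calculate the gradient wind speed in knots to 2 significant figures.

Around a low, centrifugal force acts outward with Coriolis, so pressure-gradient force balances both:
(1/ρ)|∂P/∂n| = fV + V²/R  →  V² + fR·V − fR·V_g = 0
With fR = 6.62×10⁻⁵ × 894×10³ m = 59.2 m/s:
V = [−fR + √((fR)² + 4 fR V_g)]/2 = [−59.2 + √(59.2² + 4×59.2×42)]/2 = 28.4 m/s
Subgeostrophic (V < V_g = 42 m/s), as expected around a low.
Converting: 28.4 m/s × 1.944 = 55 knots

55 knots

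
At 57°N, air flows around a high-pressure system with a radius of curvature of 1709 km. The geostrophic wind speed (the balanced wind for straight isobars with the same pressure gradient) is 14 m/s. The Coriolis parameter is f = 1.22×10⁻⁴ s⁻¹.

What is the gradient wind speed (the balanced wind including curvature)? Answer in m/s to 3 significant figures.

Around a high, pressure-gradient force acts outward with centrifugal, so Coriolis balances both:
fV = (1/ρ)|∂P/∂n| + V²/R  →  V² − fR·V + fR·V_g = 0
With fR = 1.22×10⁻⁴ × 1709×10³ m = 208 m/s:
V = [fR − √((fR)² − 4 fR V_g)]/2 = [208 − √(208² − 4×208×14)]/2 = 15.1 m/s
Supergeostrophic (V > V_g = 14 m/s), as expected around a high.

15.1 m/s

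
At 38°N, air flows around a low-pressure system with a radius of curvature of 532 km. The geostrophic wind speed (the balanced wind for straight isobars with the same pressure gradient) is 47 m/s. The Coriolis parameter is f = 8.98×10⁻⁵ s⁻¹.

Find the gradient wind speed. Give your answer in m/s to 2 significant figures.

29 m/s

Around a low, centrifugal force acts outward with Coriolis, so pressure-gradient force balances both:
(1/ρ)|∂P/∂n| = fV + V²/R  →  V² + fR·V − fR·V_g = 0
With fR = 8.98×10⁻⁵ × 532×10³ m = 47.8 m/s:
V = [−fR + √((fR)² + 4 fR V_g)]/2 = [−47.8 + √(47.8² + 4×47.8×47)]/2 = 29.2 m/s
Subgeostrophic (V < V_g = 47 m/s), as expected around a low.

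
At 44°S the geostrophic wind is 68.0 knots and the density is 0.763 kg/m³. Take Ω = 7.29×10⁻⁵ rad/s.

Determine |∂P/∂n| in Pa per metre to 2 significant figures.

2.7×10⁻³ Pa/m

Coriolis parameter at 44°S:
f = 2Ω sin φ = 2 × 7.29×10⁻⁵ × sin 44° = 1.01×10⁻⁴ s⁻¹
Wind speed in SI: 68.0 knots = 35.0 m/s
Geostrophic balance rearranged: |∂P/∂n| = f ρ V_g
|∂P/∂n| = 1.01×10⁻⁴ × 0.763 × 35.0 = 2.70×10⁻³ Pa/m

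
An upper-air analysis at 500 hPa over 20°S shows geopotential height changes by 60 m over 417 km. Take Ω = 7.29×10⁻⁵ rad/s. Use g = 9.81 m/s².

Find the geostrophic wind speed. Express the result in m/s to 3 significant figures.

Coriolis parameter at 20°S:
f = 2Ω sin φ = 2 × 7.29×10⁻⁵ × sin 20° = 4.99×10⁻⁵ s⁻¹
Height gradient: |∂Z/∂n| = 60 m / 417000 m = 1.44×10⁻⁴
On a pressure surface, geostrophic balance gives V_g = (g/f)|∂Z/∂n|:
V_g = 9.81 × 1.44×10⁻⁴ / 4.99×10⁻⁵ = 28.3 m/s

28.3 m/s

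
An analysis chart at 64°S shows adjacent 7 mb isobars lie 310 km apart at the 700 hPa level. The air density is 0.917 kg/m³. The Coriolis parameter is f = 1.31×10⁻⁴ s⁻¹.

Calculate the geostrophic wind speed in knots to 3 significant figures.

36.5 knots

Pressure gradient: |∂P/∂n| = 700 Pa / 310000 m = 2.26×10⁻³ Pa/m
Geostrophic balance (pressure-gradient force = Coriolis force):
V_g = (1/(fρ)) |∂P/∂n| = 2.26×10⁻³ / (1.31×10⁻⁴ × 0.917) = 18.8 m/s
Converting: 18.8 m/s × 1.944 = 36.5 knots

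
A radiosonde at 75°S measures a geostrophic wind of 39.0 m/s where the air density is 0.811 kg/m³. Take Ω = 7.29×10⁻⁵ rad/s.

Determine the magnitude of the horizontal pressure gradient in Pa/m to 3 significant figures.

4.45×10⁻³ Pa/m

Coriolis parameter at 75°S:
f = 2Ω sin φ = 2 × 7.29×10⁻⁵ × sin 75° = 1.41×10⁻⁴ s⁻¹
Geostrophic balance rearranged: |∂P/∂n| = f ρ V_g
|∂P/∂n| = 1.41×10⁻⁴ × 0.811 × 39.0 = 4.45×10⁻³ Pa/m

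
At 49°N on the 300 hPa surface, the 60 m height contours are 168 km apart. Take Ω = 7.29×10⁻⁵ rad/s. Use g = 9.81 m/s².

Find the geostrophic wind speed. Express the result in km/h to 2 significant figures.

Coriolis parameter at 49°N:
f = 2Ω sin φ = 2 × 7.29×10⁻⁵ × sin 49° = 1.10×10⁻⁴ s⁻¹
Height gradient: |∂Z/∂n| = 60 m / 168000 m = 3.57×10⁻⁴
On a pressure surface, geostrophic balance gives V_g = (g/f)|∂Z/∂n|:
V_g = 9.81 × 3.57×10⁻⁴ / 1.10×10⁻⁴ = 31.8 m/s
Converting: 31.8 m/s × 3.6 = 110 km/h

110 km/h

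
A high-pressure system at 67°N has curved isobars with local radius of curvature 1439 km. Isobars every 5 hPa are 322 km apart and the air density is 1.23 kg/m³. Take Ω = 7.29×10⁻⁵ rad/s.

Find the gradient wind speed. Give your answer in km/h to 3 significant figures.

Coriolis parameter at 67°N:
f = 2Ω sin φ = 2 × 7.29×10⁻⁵ × sin 67° = 1.34×10⁻⁴ s⁻¹
Pressure gradient: |∂P/∂n| = 500 Pa / 322000 m = 1.55×10⁻³ Pa/m
Geostrophic speed: V_g = |∂P/∂n|/(fρ) = 1.55×10⁻³/(1.34×10⁻⁴ × 1.23) = 9.41 m/s
Around a high, pressure-gradient force acts outward with centrifugal, so Coriolis balances both:
fV = (1/ρ)|∂P/∂n| + V²/R  →  V² − fR·V + fR·V_g = 0
With fR = 1.34×10⁻⁴ × 1439×10³ m = 193 m/s:
V = [fR − √((fR)² − 4 fR V_g)]/2 = [193 − √(193² − 4×193×9.41)]/2 = 9.92 m/s
Supergeostrophic (V > V_g = 9.41 m/s), as expected around a high.
Converting: 9.92 m/s × 3.6 = 35.7 km/h

35.7 km/h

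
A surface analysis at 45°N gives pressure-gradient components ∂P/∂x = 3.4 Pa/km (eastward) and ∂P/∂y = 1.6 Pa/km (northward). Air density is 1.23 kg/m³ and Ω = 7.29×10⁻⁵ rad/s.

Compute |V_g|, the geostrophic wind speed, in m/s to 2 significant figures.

Coriolis parameter at 45°N:
f = 2Ω sin φ = 2 × 7.29×10⁻⁵ × sin 45° = 1.03×10⁻⁴ s⁻¹
Component geostrophic relations (x east, y north):
u_g = −(1/(fρ)) ∂P/∂y,  v_g = (1/(fρ)) ∂P/∂x
u_g = −(1.6×10⁻³)/(1.03×10⁻⁴ × 1.23) = −12.6 m/s;  v_g = (3.4×10⁻³)/(1.03×10⁻⁴ × 1.23) = 26.8 m/s
|V_g| = √(u_g² + v_g²) = 29.6 m/s

30 m/s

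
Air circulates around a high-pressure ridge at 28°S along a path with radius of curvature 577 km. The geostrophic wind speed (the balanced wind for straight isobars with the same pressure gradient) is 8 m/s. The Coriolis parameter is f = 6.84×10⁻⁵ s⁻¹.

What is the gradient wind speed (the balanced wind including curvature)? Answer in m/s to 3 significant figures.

Around a high, pressure-gradient force acts outward with centrifugal, so Coriolis balances both:
fV = (1/ρ)|∂P/∂n| + V²/R  →  V² − fR·V + fR·V_g = 0
With fR = 6.84×10⁻⁵ × 577×10³ m = 39.5 m/s:
V = [fR − √((fR)² − 4 fR V_g)]/2 = [39.5 − √(39.5² − 4×39.5×8)]/2 = 11.2 m/s
Supergeostrophic (V > V_g = 8 m/s), as expected around a high.

11.2 m/s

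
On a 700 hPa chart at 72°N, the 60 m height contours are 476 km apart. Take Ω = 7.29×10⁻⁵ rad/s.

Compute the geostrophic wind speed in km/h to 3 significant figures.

32.1 km/h

Coriolis parameter at 72°N:
f = 2Ω sin φ = 2 × 7.29×10⁻⁵ × sin 72° = 1.39×10⁻⁴ s⁻¹
Height gradient: |∂Z/∂n| = 60 m / 476000 m = 1.26×10⁻⁴
On a pressure surface, geostrophic balance gives V_g = (g/f)|∂Z/∂n|:
V_g = 9.81 × 1.26×10⁻⁴ / 1.39×10⁻⁴ = 8.92 m/s
Converting: 8.92 m/s × 3.6 = 32.1 km/h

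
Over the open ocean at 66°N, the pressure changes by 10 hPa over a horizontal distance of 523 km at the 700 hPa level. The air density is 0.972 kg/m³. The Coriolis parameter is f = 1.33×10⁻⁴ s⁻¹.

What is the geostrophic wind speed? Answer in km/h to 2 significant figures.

53 km/h

Pressure gradient: |∂P/∂n| = 1000 Pa / 523000 m = 1.91×10⁻³ Pa/m
Geostrophic balance (pressure-gradient force = Coriolis force):
V_g = (1/(fρ)) |∂P/∂n| = 1.91×10⁻³ / (1.33×10⁻⁴ × 0.972) = 14.8 m/s
Converting: 14.8 m/s × 3.6 = 53 km/h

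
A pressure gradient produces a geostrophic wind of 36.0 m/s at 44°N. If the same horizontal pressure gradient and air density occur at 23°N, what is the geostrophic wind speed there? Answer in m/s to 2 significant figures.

With the same pressure gradient and density, V_g ∝ 1/f ∝ 1/sin φ.
V₂ = V₁ · sin φ₁ / sin φ₂ = 36.0 × sin 44° / sin 23°
V₂ = 36.0 × 0.6947/0.3907 = 64 m/s

64 m/s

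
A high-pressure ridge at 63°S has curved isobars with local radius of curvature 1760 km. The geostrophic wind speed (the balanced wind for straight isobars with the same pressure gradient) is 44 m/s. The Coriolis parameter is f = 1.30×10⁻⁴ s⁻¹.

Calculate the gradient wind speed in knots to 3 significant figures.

116 knots

Around a high, pressure-gradient force acts outward with centrifugal, so Coriolis balances both:
fV = (1/ρ)|∂P/∂n| + V²/R  →  V² − fR·V + fR·V_g = 0
With fR = 1.30×10⁻⁴ × 1760×10³ m = 229 m/s:
V = [fR − √((fR)² − 4 fR V_g)]/2 = [229 − √(229² − 4×229×44)]/2 = 59.4 m/s
Supergeostrophic (V > V_g = 44 m/s), as expected around a high.
Converting: 59.4 m/s × 1.944 = 116 knots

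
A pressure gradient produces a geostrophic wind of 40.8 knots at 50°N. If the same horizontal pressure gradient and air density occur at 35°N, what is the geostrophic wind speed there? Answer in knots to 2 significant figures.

With the same pressure gradient and density, V_g ∝ 1/f ∝ 1/sin φ.
V₂ = V₁ · sin φ₁ / sin φ₂ = 40.8 × sin 50° / sin 35°
V₂ = 40.8 × 0.7660/0.5736 = 54 knots

54 knots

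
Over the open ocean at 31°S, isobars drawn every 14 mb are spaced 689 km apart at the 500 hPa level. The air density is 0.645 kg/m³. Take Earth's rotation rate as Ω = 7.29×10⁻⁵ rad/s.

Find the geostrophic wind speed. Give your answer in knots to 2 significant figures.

Coriolis parameter at 31°S:
f = 2Ω sin φ = 2 × 7.29×10⁻⁵ × sin 31° = 7.51×10⁻⁵ s⁻¹
Pressure gradient: |∂P/∂n| = 1400 Pa / 689000 m = 2.03×10⁻³ Pa/m
Geostrophic balance (pressure-gradient force = Coriolis force):
V_g = (1/(fρ)) |∂P/∂n| = 2.03×10⁻³ / (7.51×10⁻⁵ × 0.645) = 42.0 m/s
Converting: 42.0 m/s × 1.944 = 82 knots

82 knots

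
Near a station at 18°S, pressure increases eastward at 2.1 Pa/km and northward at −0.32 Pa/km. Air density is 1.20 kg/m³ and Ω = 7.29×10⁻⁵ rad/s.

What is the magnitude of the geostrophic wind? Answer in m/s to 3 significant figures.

39.3 m/s

Coriolis parameter at 18°S:
f = 2Ω sin φ = 2 × 7.29×10⁻⁵ × sin 18° = 4.51×10⁻⁵ s⁻¹
In the Southern Hemisphere f is negative: f = −4.51×10⁻⁵ s⁻¹.
Component geostrophic relations (x east, y north):
u_g = −(1/(fρ)) ∂P/∂y,  v_g = (1/(fρ)) ∂P/∂x
u_g = −(−0.32×10⁻³)/(−4.51×10⁻⁵ × 1.20) = −5.92 m/s;  v_g = (2.1×10⁻³)/(−4.51×10⁻⁵ × 1.20) = −38.8 m/s
|V_g| = √(u_g² + v_g²) = 39.3 m/s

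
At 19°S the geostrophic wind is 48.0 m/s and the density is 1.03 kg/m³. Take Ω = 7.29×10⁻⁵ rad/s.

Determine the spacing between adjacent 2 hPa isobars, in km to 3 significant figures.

85.2 km

Coriolis parameter at 19°S:
f = 2Ω sin φ = 2 × 7.29×10⁻⁵ × sin 19° = 4.75×10⁻⁵ s⁻¹
Geostrophic balance rearranged: |∂P/∂n| = f ρ V_g
|∂P/∂n| = 4.75×10⁻⁵ × 1.03 × 48.0 = 2.35×10⁻³ Pa/m
Isobar spacing: Δn = ΔP/|∂P/∂n| = 200 Pa / 2.35×10⁻³ Pa/m = 85222 m ≈ 85.2 km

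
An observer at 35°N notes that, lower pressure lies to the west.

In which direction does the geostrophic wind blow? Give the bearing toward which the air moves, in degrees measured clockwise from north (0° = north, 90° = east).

000°

The pressure-gradient force points toward the west (bearing 270°).
Geostrophic balance: in the Northern Hemisphere the Coriolis force deflects motion to the right, so the geostrophic wind blows 90° to the right of the pressure-gradient force (low pressure on the left).
Rotating 270° by 90° clockwise gives 000° — the wind blows toward the north.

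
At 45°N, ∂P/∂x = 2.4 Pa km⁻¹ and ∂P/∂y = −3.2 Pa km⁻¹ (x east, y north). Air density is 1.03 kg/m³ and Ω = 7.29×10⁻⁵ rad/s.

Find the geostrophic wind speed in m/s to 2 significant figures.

Coriolis parameter at 45°N:
f = 2Ω sin φ = 2 × 7.29×10⁻⁵ × sin 45° = 1.03×10⁻⁴ s⁻¹
Component geostrophic relations (x east, y north):
u_g = −(1/(fρ)) ∂P/∂y,  v_g = (1/(fρ)) ∂P/∂x
u_g = −(−3.2×10⁻³)/(1.03×10⁻⁴ × 1.03) = 30.1 m/s;  v_g = (2.4×10⁻³)/(1.03×10⁻⁴ × 1.03) = 22.6 m/s
|V_g| = √(u_g² + v_g²) = 37.7 m/s

38 m/s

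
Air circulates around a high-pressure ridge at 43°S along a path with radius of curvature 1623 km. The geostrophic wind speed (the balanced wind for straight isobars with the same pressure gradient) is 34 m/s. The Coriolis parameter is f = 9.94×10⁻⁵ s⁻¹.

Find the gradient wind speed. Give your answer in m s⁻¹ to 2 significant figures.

49 m s⁻¹

Around a high, pressure-gradient force acts outward with centrifugal, so Coriolis balances both:
fV = (1/ρ)|∂P/∂n| + V²/R  →  V² − fR·V + fR·V_g = 0
With fR = 9.94×10⁻⁵ × 1623×10³ m = 161 m/s:
V = [fR − √((fR)² − 4 fR V_g)]/2 = [161 − √(161² − 4×161×34)]/2 = 48.7 m/s
Supergeostrophic (V > V_g = 34 m/s), as expected around a high.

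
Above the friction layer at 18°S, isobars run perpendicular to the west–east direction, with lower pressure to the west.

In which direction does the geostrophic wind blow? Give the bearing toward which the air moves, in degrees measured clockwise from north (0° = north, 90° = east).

The pressure-gradient force points toward the west (bearing 270°).
Geostrophic balance: in the Southern Hemisphere the Coriolis force deflects motion to the left, so the geostrophic wind blows 90° to the left of the pressure-gradient force (low pressure on the right).
Rotating 270° by 90° counterclockwise gives 180° — the wind blows toward the south.

180°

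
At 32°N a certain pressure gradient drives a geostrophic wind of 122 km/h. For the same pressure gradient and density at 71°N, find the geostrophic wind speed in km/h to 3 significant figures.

68.4 km/h

With the same pressure gradient and density, V_g ∝ 1/f ∝ 1/sin φ.
V₂ = V₁ · sin φ₁ / sin φ₂ = 122 × sin 32° / sin 71°
V₂ = 122 × 0.5299/0.9455 = 68.4 km/h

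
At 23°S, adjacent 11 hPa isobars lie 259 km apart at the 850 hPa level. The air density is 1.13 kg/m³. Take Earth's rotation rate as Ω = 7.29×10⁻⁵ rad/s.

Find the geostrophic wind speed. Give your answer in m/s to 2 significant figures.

66 m/s

Coriolis parameter at 23°S:
f = 2Ω sin φ = 2 × 7.29×10⁻⁵ × sin 23° = 5.70×10⁻⁵ s⁻¹
Pressure gradient: |∂P/∂n| = 1100 Pa / 259000 m = 4.25×10⁻³ Pa/m
Geostrophic balance (pressure-gradient force = Coriolis force):
V_g = (1/(fρ)) |∂P/∂n| = 4.25×10⁻³ / (5.70×10⁻⁵ × 1.13) = 66.0 m/s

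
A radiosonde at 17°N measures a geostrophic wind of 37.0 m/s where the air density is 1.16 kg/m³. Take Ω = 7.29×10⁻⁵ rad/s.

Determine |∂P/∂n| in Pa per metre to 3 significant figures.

Coriolis parameter at 17°N:
f = 2Ω sin φ = 2 × 7.29×10⁻⁵ × sin 17° = 4.26×10⁻⁵ s⁻¹
Geostrophic balance rearranged: |∂P/∂n| = f ρ V_g
|∂P/∂n| = 4.26×10⁻⁵ × 1.16 × 37.0 = 1.83×10⁻³ Pa/m

1.83×10⁻³ Pa/m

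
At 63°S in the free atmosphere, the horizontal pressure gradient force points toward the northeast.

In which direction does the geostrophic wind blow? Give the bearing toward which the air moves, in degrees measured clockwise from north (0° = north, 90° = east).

315°

The pressure-gradient force points toward the northeast (bearing 045°).
Geostrophic balance: in the Southern Hemisphere the Coriolis force deflects motion to the left, so the geostrophic wind blows 90° to the left of the pressure-gradient force (low pressure on the right).
Rotating 045° by 90° counterclockwise gives 315° — the wind blows toward the northwest.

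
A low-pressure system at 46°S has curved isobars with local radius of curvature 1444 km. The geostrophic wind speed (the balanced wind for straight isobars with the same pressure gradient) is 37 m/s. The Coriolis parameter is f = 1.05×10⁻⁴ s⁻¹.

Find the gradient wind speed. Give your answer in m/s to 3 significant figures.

Around a low, centrifugal force acts outward with Coriolis, so pressure-gradient force balances both:
(1/ρ)|∂P/∂n| = fV + V²/R  →  V² + fR·V − fR·V_g = 0
With fR = 1.05×10⁻⁴ × 1444×10³ m = 152 m/s:
V = [−fR + √((fR)² + 4 fR V_g)]/2 = [−152 + √(152² + 4×152×37)]/2 = 30.8 m/s
Subgeostrophic (V < V_g = 37 m/s), as expected around a low.

30.8 m/s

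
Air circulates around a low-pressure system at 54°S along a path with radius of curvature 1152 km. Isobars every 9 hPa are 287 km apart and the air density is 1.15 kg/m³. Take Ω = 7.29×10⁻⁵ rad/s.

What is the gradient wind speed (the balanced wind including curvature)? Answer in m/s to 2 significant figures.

Coriolis parameter at 54°S:
f = 2Ω sin φ = 2 × 7.29×10⁻⁵ × sin 54° = 1.18×10⁻⁴ s⁻¹
Pressure gradient: |∂P/∂n| = 900 Pa / 287000 m = 3.14×10⁻³ Pa/m
Geostrophic speed: V_g = |∂P/∂n|/(fρ) = 3.14×10⁻³/(1.18×10⁻⁴ × 1.15) = 23.1 m/s
Around a low, centrifugal force acts outward with Coriolis, so pressure-gradient force balances both:
(1/ρ)|∂P/∂n| = fV + V²/R  →  V² + fR·V − fR·V_g = 0
With fR = 1.18×10⁻⁴ × 1152×10³ m = 136 m/s:
V = [−fR + √((fR)² + 4 fR V_g)]/2 = [−136 + √(136² + 4×136×23.1)]/2 = 20.1 m/s
Subgeostrophic (V < V_g = 23.1 m/s), as expected around a low.

20 m/s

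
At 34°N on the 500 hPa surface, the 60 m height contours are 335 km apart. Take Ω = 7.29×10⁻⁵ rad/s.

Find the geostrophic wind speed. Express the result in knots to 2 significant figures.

Coriolis parameter at 34°N:
f = 2Ω sin φ = 2 × 7.29×10⁻⁵ × sin 34° = 8.15×10⁻⁵ s⁻¹
Height gradient: |∂Z/∂n| = 60 m / 335000 m = 1.79×10⁻⁴
On a pressure surface, geostrophic balance gives V_g = (g/f)|∂Z/∂n|:
V_g = 9.81 × 1.79×10⁻⁴ / 8.15×10⁻⁵ = 21.6 m/s
Converting: 21.6 m/s × 1.944 = 42 knots

42 knots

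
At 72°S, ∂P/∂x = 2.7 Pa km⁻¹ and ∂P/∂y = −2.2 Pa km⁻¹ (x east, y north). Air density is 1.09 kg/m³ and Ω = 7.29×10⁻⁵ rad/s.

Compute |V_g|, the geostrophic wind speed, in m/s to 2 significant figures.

Coriolis parameter at 72°S:
f = 2Ω sin φ = 2 × 7.29×10⁻⁵ × sin 72° = 1.39×10⁻⁴ s⁻¹
In the Southern Hemisphere f is negative: f = −1.39×10⁻⁴ s⁻¹.
Component geostrophic relations (x east, y north):
u_g = −(1/(fρ)) ∂P/∂y,  v_g = (1/(fρ)) ∂P/∂x
u_g = −(−2.2×10⁻³)/(−1.39×10⁻⁴ × 1.09) = −14.6 m/s;  v_g = (2.7×10⁻³)/(−1.39×10⁻⁴ × 1.09) = −17.9 m/s
|V_g| = √(u_g² + v_g²) = 23.0 m/s

23 m/s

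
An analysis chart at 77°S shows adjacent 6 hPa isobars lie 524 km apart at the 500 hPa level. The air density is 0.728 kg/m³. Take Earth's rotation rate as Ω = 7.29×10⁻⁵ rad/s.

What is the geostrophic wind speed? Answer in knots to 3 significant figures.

Coriolis parameter at 77°S:
f = 2Ω sin φ = 2 × 7.29×10⁻⁵ × sin 77° = 1.42×10⁻⁴ s⁻¹
Pressure gradient: |∂P/∂n| = 600 Pa / 524000 m = 1.15×10⁻³ Pa/m
Geostrophic balance (pressure-gradient force = Coriolis force):
V_g = (1/(fρ)) |∂P/∂n| = 1.15×10⁻³ / (1.42×10⁻⁴ × 0.728) = 11.1 m/s
Converting: 11.1 m/s × 1.944 = 21.5 knots

21.5 knots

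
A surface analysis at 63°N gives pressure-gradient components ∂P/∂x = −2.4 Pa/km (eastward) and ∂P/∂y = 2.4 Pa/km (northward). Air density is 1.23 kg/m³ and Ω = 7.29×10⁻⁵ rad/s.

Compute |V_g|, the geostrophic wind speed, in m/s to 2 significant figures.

Coriolis parameter at 63°N:
f = 2Ω sin φ = 2 × 7.29×10⁻⁵ × sin 63° = 1.30×10⁻⁴ s⁻¹
Component geostrophic relations (x east, y north):
u_g = −(1/(fρ)) ∂P/∂y,  v_g = (1/(fρ)) ∂P/∂x
u_g = −(2.4×10⁻³)/(1.30×10⁻⁴ × 1.23) = −15.0 m/s;  v_g = (−2.4×10⁻³)/(1.30×10⁻⁴ × 1.23) = −15.0 m/s
|V_g| = √(u_g² + v_g²) = 21.2 m/s

21 m/s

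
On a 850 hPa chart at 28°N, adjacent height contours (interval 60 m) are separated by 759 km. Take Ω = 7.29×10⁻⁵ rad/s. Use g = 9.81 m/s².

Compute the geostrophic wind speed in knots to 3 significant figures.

Coriolis parameter at 28°N:
f = 2Ω sin φ = 2 × 7.29×10⁻⁵ × sin 28° = 6.84×10⁻⁵ s⁻¹
Height gradient: |∂Z/∂n| = 60 m / 759000 m = 7.91×10⁻⁵
On a pressure surface, geostrophic balance gives V_g = (g/f)|∂Z/∂n|:
V_g = 9.81 × 7.91×10⁻⁵ / 6.84×10⁻⁵ = 11.3 m/s
Converting: 11.3 m/s × 1.944 = 22.0 knots

22.0 knots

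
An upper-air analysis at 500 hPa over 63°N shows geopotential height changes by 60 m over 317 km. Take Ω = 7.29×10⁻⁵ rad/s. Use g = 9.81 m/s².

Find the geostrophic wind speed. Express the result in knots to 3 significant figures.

27.8 knots

Coriolis parameter at 63°N:
f = 2Ω sin φ = 2 × 7.29×10⁻⁵ × sin 63° = 1.30×10⁻⁴ s⁻¹
Height gradient: |∂Z/∂n| = 60 m / 317000 m = 1.89×10⁻⁴
On a pressure surface, geostrophic balance gives V_g = (g/f)|∂Z/∂n|:
V_g = 9.81 × 1.89×10⁻⁴ / 1.30×10⁻⁴ = 14.3 m/s
Converting: 14.3 m/s × 1.944 = 27.8 knots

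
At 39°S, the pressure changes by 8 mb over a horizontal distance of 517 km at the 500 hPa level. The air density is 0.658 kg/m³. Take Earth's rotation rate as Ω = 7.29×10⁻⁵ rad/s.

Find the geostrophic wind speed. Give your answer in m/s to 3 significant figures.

Coriolis parameter at 39°S:
f = 2Ω sin φ = 2 × 7.29×10⁻⁵ × sin 39° = 9.18×10⁻⁵ s⁻¹
Pressure gradient: |∂P/∂n| = 800 Pa / 517000 m = 1.55×10⁻³ Pa/m
Geostrophic balance (pressure-gradient force = Coriolis force):
V_g = (1/(fρ)) |∂P/∂n| = 1.55×10⁻³ / (9.18×10⁻⁵ × 0.658) = 25.6 m/s

25.6 m/s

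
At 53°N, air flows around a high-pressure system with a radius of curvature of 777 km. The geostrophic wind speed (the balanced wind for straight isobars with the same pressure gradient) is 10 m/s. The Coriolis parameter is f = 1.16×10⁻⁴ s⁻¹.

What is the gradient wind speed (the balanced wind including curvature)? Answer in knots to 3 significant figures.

Around a high, pressure-gradient force acts outward with centrifugal, so Coriolis balances both:
fV = (1/ρ)|∂P/∂n| + V²/R  →  V² − fR·V + fR·V_g = 0
With fR = 1.16×10⁻⁴ × 777×10³ m = 90.1 m/s:
V = [fR − √((fR)² − 4 fR V_g)]/2 = [90.1 − √(90.1² − 4×90.1×10)]/2 = 11.5 m/s
Supergeostrophic (V > V_g = 10 m/s), as expected around a high.
Converting: 11.5 m/s × 1.944 = 22.3 knots

22.3 knots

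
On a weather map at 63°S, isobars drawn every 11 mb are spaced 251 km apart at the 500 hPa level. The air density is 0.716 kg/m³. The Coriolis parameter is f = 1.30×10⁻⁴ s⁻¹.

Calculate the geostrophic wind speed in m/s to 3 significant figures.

47.1 m/s

Pressure gradient: |∂P/∂n| = 1100 Pa / 251000 m = 4.38×10⁻³ Pa/m
Geostrophic balance (pressure-gradient force = Coriolis force):
V_g = (1/(fρ)) |∂P/∂n| = 4.38×10⁻³ / (1.30×10⁻⁴ × 0.716) = 47.1 m/s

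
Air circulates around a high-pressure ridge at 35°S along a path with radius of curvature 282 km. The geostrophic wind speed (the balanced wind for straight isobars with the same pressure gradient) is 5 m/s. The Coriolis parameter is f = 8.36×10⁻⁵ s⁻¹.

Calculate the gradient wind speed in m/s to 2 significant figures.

Around a high, pressure-gradient force acts outward with centrifugal, so Coriolis balances both:
fV = (1/ρ)|∂P/∂n| + V²/R  →  V² − fR·V + fR·V_g = 0
With fR = 8.36×10⁻⁵ × 282×10³ m = 23.6 m/s:
V = [fR − √((fR)² − 4 fR V_g)]/2 = [23.6 − √(23.6² − 4×23.6×5)]/2 = 7.2 m/s
Supergeostrophic (V > V_g = 5 m/s), as expected around a high.

7.2 m/s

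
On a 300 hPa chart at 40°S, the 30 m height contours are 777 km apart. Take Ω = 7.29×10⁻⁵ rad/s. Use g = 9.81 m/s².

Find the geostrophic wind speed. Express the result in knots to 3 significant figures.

7.86 knots

Coriolis parameter at 40°S:
f = 2Ω sin φ = 2 × 7.29×10⁻⁵ × sin 40° = 9.37×10⁻⁵ s⁻¹
Height gradient: |∂Z/∂n| = 30 m / 777000 m = 3.86×10⁻⁵
On a pressure surface, geostrophic balance gives V_g = (g/f)|∂Z/∂n|:
V_g = 9.81 × 3.86×10⁻⁵ / 9.37×10⁻⁵ = 4.04 m/s
Converting: 4.04 m/s × 1.944 = 7.86 knots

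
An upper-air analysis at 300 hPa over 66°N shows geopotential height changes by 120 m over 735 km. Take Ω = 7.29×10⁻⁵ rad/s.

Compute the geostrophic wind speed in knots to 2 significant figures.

23 knots

Coriolis parameter at 66°N:
f = 2Ω sin φ = 2 × 7.29×10⁻⁵ × sin 66° = 1.33×10⁻⁴ s⁻¹
Height gradient: |∂Z/∂n| = 120 m / 735000 m = 1.63×10⁻⁴
On a pressure surface, geostrophic balance gives V_g = (g/f)|∂Z/∂n|:
V_g = 9.81 × 1.63×10⁻⁴ / 1.33×10⁻⁴ = 12.0 m/s
Converting: 12.0 m/s × 1.944 = 23 knots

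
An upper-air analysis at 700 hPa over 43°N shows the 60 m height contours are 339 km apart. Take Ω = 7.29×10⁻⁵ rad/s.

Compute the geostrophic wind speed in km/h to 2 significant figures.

Coriolis parameter at 43°N:
f = 2Ω sin φ = 2 × 7.29×10⁻⁵ × sin 43° = 9.94×10⁻⁵ s⁻¹
Height gradient: |∂Z/∂n| = 60 m / 339000 m = 1.77×10⁻⁴
On a pressure surface, geostrophic balance gives V_g = (g/f)|∂Z/∂n|:
V_g = 9.81 × 1.77×10⁻⁴ / 9.94×10⁻⁵ = 17.5 m/s
Converting: 17.5 m/s × 3.6 = 63 km/h

63 km/h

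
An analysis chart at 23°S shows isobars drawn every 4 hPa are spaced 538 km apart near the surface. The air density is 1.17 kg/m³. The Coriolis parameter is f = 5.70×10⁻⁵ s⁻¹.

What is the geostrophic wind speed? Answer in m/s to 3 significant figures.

11.1 m/s

Pressure gradient: |∂P/∂n| = 400 Pa / 538000 m = 7.43×10⁻⁴ Pa/m
Geostrophic balance (pressure-gradient force = Coriolis force):
V_g = (1/(fρ)) |∂P/∂n| = 7.43×10⁻⁴ / (5.70×10⁻⁵ × 1.17) = 11.1 m/s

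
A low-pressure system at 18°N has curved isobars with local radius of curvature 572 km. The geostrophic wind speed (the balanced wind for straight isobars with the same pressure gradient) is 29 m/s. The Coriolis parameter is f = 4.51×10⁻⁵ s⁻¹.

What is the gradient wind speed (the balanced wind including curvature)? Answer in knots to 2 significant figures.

Around a low, centrifugal force acts outward with Coriolis, so pressure-gradient force balances both:
(1/ρ)|∂P/∂n| = fV + V²/R  →  V² + fR·V − fR·V_g = 0
With fR = 4.51×10⁻⁵ × 572×10³ m = 25.8 m/s:
V = [−fR + √((fR)² + 4 fR V_g)]/2 = [−25.8 + √(25.8² + 4×25.8×29)]/2 = 17.3 m/s
Subgeostrophic (V < V_g = 29 m/s), as expected around a low.
Converting: 17.3 m/s × 1.944 = 34 knots

34 knots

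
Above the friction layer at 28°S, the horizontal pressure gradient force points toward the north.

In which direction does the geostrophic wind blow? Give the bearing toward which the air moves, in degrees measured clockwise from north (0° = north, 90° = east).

270°

The pressure-gradient force points toward the north (bearing 000°).
Geostrophic balance: in the Southern Hemisphere the Coriolis force deflects motion to the left, so the geostrophic wind blows 90° to the left of the pressure-gradient force (low pressure on the right).
Rotating 000° by 90° counterclockwise gives 270° — the wind blows toward the west.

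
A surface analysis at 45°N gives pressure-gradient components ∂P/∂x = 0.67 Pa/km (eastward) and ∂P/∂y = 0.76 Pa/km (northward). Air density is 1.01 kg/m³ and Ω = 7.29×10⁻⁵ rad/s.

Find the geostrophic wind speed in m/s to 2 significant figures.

9.7 m/s

Coriolis parameter at 45°N:
f = 2Ω sin φ = 2 × 7.29×10⁻⁵ × sin 45° = 1.03×10⁻⁴ s⁻¹
Component geostrophic relations (x east, y north):
u_g = −(1/(fρ)) ∂P/∂y,  v_g = (1/(fρ)) ∂P/∂x
u_g = −(0.76×10⁻³)/(1.03×10⁻⁴ × 1.01) = −7.30 m/s;  v_g = (0.67×10⁻³)/(1.03×10⁻⁴ × 1.01) = 6.43 m/s
|V_g| = √(u_g² + v_g²) = 9.73 m/s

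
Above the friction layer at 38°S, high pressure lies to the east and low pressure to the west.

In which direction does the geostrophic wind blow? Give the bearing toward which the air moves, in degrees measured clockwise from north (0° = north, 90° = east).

180°

The pressure-gradient force points toward the west (bearing 270°).
Geostrophic balance: in the Southern Hemisphere the Coriolis force deflects motion to the left, so the geostrophic wind blows 90° to the left of the pressure-gradient force (low pressure on the right).
Rotating 270° by 90° counterclockwise gives 180° — the wind blows toward the south.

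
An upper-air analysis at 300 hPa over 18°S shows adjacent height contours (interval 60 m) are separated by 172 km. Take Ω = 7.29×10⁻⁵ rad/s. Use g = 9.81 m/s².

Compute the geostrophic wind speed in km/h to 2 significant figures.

270 km/h

Coriolis parameter at 18°S:
f = 2Ω sin φ = 2 × 7.29×10⁻⁵ × sin 18° = 4.51×10⁻⁵ s⁻¹
Height gradient: |∂Z/∂n| = 60 m / 172000 m = 3.49×10⁻⁴
On a pressure surface, geostrophic balance gives V_g = (g/f)|∂Z/∂n|:
V_g = 9.81 × 3.49×10⁻⁴ / 4.51×10⁻⁵ = 76.0 m/s
Converting: 76.0 m/s × 3.6 = 270 km/h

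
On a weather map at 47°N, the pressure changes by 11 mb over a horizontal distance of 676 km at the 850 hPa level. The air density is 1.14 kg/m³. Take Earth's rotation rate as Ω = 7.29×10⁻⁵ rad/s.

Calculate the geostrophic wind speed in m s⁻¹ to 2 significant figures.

13 m s⁻¹

Coriolis parameter at 47°N:
f = 2Ω sin φ = 2 × 7.29×10⁻⁵ × sin 47° = 1.07×10⁻⁴ s⁻¹
Pressure gradient: |∂P/∂n| = 1100 Pa / 676000 m = 1.63×10⁻³ Pa/m
Geostrophic balance (pressure-gradient force = Coriolis force):
V_g = (1/(fρ)) |∂P/∂n| = 1.63×10⁻³ / (1.07×10⁻⁴ × 1.14) = 13.4 m/s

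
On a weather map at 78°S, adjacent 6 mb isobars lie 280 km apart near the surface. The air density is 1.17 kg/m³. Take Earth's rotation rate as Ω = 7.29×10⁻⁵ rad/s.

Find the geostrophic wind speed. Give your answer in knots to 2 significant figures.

Coriolis parameter at 78°S:
f = 2Ω sin φ = 2 × 7.29×10⁻⁵ × sin 78° = 1.43×10⁻⁴ s⁻¹
Pressure gradient: |∂P/∂n| = 600 Pa / 280000 m = 2.14×10⁻³ Pa/m
Geostrophic balance (pressure-gradient force = Coriolis force):
V_g = (1/(fρ)) |∂P/∂n| = 2.14×10⁻³ / (1.43×10⁻⁴ × 1.17) = 12.8 m/s
Converting: 12.8 m/s × 1.944 = 25 knots

25 knots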